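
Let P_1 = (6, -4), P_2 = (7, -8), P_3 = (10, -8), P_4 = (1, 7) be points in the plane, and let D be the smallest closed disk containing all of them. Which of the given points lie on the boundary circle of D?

A smallest enclosing disk is always determined by at most three of the input points on its boundary.
The farthest pair is P_3–P_4 with squared distance 306. The circle on this segment as diameter has centre (5.5, -0.5) and r² = 306/4 = 76.5.
Check P_1: distance² to centre = 12.5 ≤ 76.5, so it lies inside.
All remaining points lie in this disk, and no smaller disk contains both endpoints, so this is the minimum enclosing circle.
The points at distance exactly r from the centre are P_3, P_4 — 2 points.

P_3, P_4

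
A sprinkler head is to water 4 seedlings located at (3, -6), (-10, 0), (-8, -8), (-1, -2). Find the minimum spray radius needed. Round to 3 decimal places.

The farthest pair is (3, -6)–(-10, 0) with squared distance 205. The circle on this segment as diameter has centre (-3.5, -3) and r² = 205/4 = 51.25.
Check (-8, -8): distance² to centre = 45.25 ≤ 51.25, so it lies inside.
All remaining points lie in this disk, and no smaller disk contains both endpoints, so this is the minimum enclosing circle.
r = √(51.25) ≈ 7.159.

7.159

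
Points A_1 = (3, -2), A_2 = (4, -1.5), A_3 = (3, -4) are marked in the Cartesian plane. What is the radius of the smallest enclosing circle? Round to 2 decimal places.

Side lengths²: A_1A_2² = 1.25, A_1A_3² = 4, A_2A_3² = 7.25.
Since A_2A_3² = 7.25 ≥ 4 + 1.25 = 5.25, the angle opposite A_2A_3 is not acute, so the smallest enclosing circle has A_2A_3 as diameter.
Centre = midpoint of A_2A_3 = (3.5, -2.75), r² = 7.25/4 = 1.8125.
r = √(1.8125) ≈ 1.35.

1.35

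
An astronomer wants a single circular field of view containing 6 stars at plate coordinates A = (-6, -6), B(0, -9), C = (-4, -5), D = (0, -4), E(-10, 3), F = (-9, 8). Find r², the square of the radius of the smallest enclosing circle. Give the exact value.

92.5

The farthest pair is B–F with squared distance 370. The circle on this segment as diameter has centre (-4.5, -0.5) and r² = 370/4 = 92.5.
Check A: distance² to centre = 32.5 ≤ 92.5, so it lies inside.
All remaining points lie in this disk, and no smaller disk contains both endpoints, so this is the minimum enclosing circle.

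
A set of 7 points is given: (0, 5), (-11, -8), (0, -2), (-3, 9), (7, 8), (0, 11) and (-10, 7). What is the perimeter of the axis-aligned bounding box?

Width = max x − min x = 7 − (-11) = 18.
Height = max y − min y = 11 − (-8) = 19.
Perimeter = 2(18 + 19) = 74.

74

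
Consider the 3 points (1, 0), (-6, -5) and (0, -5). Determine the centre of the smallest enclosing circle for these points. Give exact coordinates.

(-2.5, -2.5)

Call the three points A, B, C in the order given.
Side lengths²: AB² = 74, AC² = 26, BC² = 36.
Since AB² = 74 ≥ 36 + 26 = 62, the angle opposite AB is not acute, so the smallest enclosing circle has AB as diameter.
Centre = midpoint of AB = (-2.5, -2.5), r² = 74/4 = 18.5.
Centre = (-2.5, -2.5).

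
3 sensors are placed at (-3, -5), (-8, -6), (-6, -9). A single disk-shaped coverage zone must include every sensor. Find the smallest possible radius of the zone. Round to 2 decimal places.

2.70

Call the three points A, B, C in the order given.
Side lengths²: AB² = 26, AC² = 25, BC² = 13.
Since AB² = 26 < 25 + 13 = 38, the triangle is acute, so the smallest enclosing circle is the circumcircle.
Circumcentre = (-181/34, -217/34), r² = 4225/578.
r = √(4225/578) ≈ 2.70.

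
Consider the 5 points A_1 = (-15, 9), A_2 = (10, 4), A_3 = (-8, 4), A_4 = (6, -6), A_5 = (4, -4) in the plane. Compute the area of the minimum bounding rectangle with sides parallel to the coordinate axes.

375

x ranges over [-15, 10], width 25.
y ranges over [-6, 9], height 15.
Area = 25 × 15 = 375.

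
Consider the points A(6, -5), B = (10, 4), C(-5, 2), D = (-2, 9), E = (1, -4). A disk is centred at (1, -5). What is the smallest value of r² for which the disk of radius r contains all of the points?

205

The required radius is the distance from (1, -5) to the farthest point.
Squared distances: 25, 162, 85, 205, 1.
Maximum is 205, attained at D.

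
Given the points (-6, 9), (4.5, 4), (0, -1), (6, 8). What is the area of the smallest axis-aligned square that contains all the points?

The bounding box has width 12 and height 10.
An axis-aligned square enclosing the set must have side ≥ max(width, height).
So the minimum side is max(12, 10) = 12.
Area = 12² = 144.

144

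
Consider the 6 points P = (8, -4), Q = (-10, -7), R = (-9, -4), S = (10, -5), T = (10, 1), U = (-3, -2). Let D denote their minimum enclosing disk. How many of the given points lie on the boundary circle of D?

2

By Welzl's lemma the MEC is supported by two points (diametrically opposite) or three points (on a circumcircle).
The farthest pair is Q–T with squared distance 464. The circle on this segment as diameter has centre (0, -3) and r² = 464/4 = 116.
Check P: distance² to centre = 65 ≤ 116, so it lies inside.
All remaining points lie in this disk, and no smaller disk contains both endpoints, so this is the minimum enclosing circle.
The points at distance exactly r from the centre are Q, T — 2 points.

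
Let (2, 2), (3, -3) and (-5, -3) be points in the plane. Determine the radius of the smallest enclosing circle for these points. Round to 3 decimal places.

Call the three points A, B, C in the order given.
Side lengths²: AB² = 26, AC² = 74, BC² = 64.
Since AC² = 74 < 64 + 26 = 90, the triangle is acute, so the smallest enclosing circle is the circumcircle.
Circumcentre = (-1, -1.2), r² = 19.24.
r = √(19.24) ≈ 4.386.

4.386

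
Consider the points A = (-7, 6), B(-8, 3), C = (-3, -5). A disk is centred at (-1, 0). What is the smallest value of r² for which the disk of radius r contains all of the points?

The required radius is the distance from (-1, 0) to the farthest point.
Squared distances: 72, 58, 29.
Maximum is 72, attained at A.

72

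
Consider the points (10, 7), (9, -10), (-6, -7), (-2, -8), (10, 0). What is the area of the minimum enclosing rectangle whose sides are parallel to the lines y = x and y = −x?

270

In coordinates u = x + y, v = x − y the rectangle is axis-aligned; the map (x,y)→(u,v) scales areas by 2.
u-values: 17, -1, -13, -10, 10; range = 17 − (-13) = 30.
v-values: 3, 19, 1, 6, 10; range = 19 − 1 = 18.
Area = (30 × 18) / 2 = 270.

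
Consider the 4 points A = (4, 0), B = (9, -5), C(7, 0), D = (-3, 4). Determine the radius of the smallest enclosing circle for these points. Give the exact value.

By Welzl's lemma the MEC is supported by two points (diametrically opposite) or three points (on a circumcircle).
The farthest pair is B–D with squared distance 225. The circle on this segment as diameter has centre (3, -0.5) and r² = 225/4 = 56.25.
Check A: distance² to centre = 1.25 ≤ 56.25, so it lies inside.
All remaining points lie in this disk, and no smaller disk contains both endpoints, so this is the minimum enclosing circle.
r = √(56.25) = 7.5.

7.5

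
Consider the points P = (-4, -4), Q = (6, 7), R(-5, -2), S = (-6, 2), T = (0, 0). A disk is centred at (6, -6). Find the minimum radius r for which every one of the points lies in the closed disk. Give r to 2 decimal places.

The required radius is the distance from (6, -6) to the farthest point.
Squared distances: 104, 169, 137, 208, 72.
Maximum is 208, attained at S.
r = √208 ≈ 14.42.

14.42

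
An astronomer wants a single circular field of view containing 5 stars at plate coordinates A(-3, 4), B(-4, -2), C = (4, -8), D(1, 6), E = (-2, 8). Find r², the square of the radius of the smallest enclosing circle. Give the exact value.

The farthest pair is C–E with squared distance 292. The circle on this segment as diameter has centre (1, 0) and r² = 292/4 = 73.
Check A: distance² to centre = 32 ≤ 73, so it lies inside.
All remaining points lie in this disk, and no smaller disk contains both endpoints, so this is the minimum enclosing circle.

73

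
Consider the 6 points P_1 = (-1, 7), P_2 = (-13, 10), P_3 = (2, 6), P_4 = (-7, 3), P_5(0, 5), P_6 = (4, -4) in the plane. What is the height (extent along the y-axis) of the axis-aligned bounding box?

max y = 10, min y = -4, so height = 14.

14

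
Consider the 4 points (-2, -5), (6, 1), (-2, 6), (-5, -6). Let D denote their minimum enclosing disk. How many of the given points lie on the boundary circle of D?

A smallest enclosing disk is always determined by at most three of the input points on its boundary.
The minimum enclosing circle is determined by three boundary points: (6, 1), (-2, 6), (-5, -6).
Their circumcentre is (-47/74, -53/74) with r² = 128605/2738.
The farthest remaining point (-2, -5) is at distance² 55345/2738 ≤ 128605/2738.
The points at distance exactly r from the centre are (6, 1), (-2, 6), (-5, -6) — 3 points.

3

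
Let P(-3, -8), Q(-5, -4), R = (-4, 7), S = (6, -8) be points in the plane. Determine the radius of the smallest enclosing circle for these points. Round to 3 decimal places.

By Welzl's lemma the MEC is supported by two points (diametrically opposite) or three points (on a circumcircle).
The farthest pair is R–S with squared distance 325. The circle on this segment as diameter has centre (1, -0.5) and r² = 325/4 = 81.25.
Check P: distance² to centre = 72.25 ≤ 81.25, so it lies inside.
All remaining points lie in this disk, and no smaller disk contains both endpoints, so this is the minimum enclosing circle.
r = √(81.25) ≈ 9.014.

9.014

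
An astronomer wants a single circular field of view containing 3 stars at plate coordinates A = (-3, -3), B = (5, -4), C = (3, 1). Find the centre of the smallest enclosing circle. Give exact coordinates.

(21/19, -101/38)

Side lengths²: AB² = 65, AC² = 52, BC² = 29.
Since AB² = 65 < 52 + 29 = 81, the triangle is acute, so the smallest enclosing circle is the circumcircle.
Circumcentre = (21/19, -101/38), r² = 24505/1444.
Centre = (21/19, -101/38).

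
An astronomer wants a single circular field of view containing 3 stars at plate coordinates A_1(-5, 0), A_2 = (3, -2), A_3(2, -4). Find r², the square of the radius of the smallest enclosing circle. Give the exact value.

Side lengths²: A_1A_2² = 68, A_1A_3² = 65, A_2A_3² = 5.
Since A_1A_2² = 68 < 65 + 5 = 70, the triangle is acute, so the smallest enclosing circle is the circumcircle.
Circumcentre = (-19/18, -11/9), r² = 5525/324.

5525/324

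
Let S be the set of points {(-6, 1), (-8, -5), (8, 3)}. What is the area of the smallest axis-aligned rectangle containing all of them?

128

x ranges over [-8, 8], width 16.
y ranges over [-5, 3], height 8.
Area = 16 × 8 = 128.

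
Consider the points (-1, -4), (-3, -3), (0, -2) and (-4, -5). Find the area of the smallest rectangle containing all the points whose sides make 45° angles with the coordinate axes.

10.5

In coordinates u = x + y, v = x − y the rectangle is axis-aligned; the map (x,y)→(u,v) scales areas by 2.
u-values: -5, -6, -2, -9; range = -2 − (-9) = 7.
v-values: 3, 0, 2, 1; range = 3 − 0 = 3.
Area = (7 × 3) / 2 = 10.5.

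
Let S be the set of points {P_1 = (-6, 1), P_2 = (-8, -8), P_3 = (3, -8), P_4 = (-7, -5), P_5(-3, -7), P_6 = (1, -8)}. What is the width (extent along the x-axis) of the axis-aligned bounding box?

max x = 3, min x = -8, so width = 11.

11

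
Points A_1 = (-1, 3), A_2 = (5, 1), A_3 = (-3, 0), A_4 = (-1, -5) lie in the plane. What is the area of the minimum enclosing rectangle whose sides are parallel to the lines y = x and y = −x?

In coordinates u = x + y, v = x − y the rectangle is axis-aligned; the map (x,y)→(u,v) scales areas by 2.
u-values: 2, 6, -3, -6; range = 6 − (-6) = 12.
v-values: -4, 4, -3, 4; range = 4 − (-4) = 8.
Area = (12 × 8) / 2 = 48.

48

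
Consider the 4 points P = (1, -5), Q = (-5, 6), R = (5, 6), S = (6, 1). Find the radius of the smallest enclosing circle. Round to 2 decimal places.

The minimum enclosing circle of a finite set is fixed by two of the points (as a diameter) or three (as a circumcircle).
The minimum enclosing circle is determined by three boundary points: P, Q, R.
Their circumcentre is (0, 35/22) with r² = 21509/484.
The farthest remaining point S is at distance² 17593/484 ≤ 21509/484.
r = √(21509/484) ≈ 6.67.

6.67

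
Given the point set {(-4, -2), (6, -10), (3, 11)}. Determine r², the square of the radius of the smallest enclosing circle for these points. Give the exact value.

Call the three points A, B, C in the order given.
Side lengths²: AB² = 164, AC² = 218, BC² = 450.
Since BC² = 450 ≥ 218 + 164 = 382, the angle opposite BC is not acute, so the smallest enclosing circle has BC as diameter.
Centre = midpoint of BC = (4.5, 0.5), r² = 450/4 = 112.5.

112.5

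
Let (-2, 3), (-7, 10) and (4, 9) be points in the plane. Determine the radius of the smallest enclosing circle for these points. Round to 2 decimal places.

5.60

Call the three points A, B, C in the order given.
Side lengths²: AB² = 74, AC² = 72, BC² = 122.
Since BC² = 122 < 74 + 72 = 146, the triangle is acute, so the smallest enclosing circle is the circumcircle.
Circumcentre = (-19/12, 103/12), r² = 2257/72.
r = √(2257/72) ≈ 5.60.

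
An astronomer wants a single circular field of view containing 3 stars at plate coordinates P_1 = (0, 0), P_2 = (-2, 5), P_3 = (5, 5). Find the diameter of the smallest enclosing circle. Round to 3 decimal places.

7.616

Side lengths²: P_1P_2² = 29, P_1P_3² = 50, P_2P_3² = 49.
Since P_1P_3² = 50 < 49 + 29 = 78, the triangle is acute, so the smallest enclosing circle is the circumcircle.
Circumcentre = (1.5, 3.5), r² = 14.5.
Diameter = 2r = 2√(14.5) ≈ 7.616.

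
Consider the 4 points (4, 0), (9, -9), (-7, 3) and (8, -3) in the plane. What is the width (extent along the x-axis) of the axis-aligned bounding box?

16

max x = 9, min x = -7, so width = 16.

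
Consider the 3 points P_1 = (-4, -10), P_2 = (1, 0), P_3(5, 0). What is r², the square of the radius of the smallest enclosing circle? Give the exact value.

45.25

Side lengths²: P_1P_2² = 125, P_1P_3² = 181, P_2P_3² = 16.
Since P_1P_3² = 181 ≥ 125 + 16 = 141, the angle opposite P_1P_3 is not acute, so the smallest enclosing circle has P_1P_3 as diameter.
Centre = midpoint of P_1P_3 = (0.5, -5), r² = 181/4 = 45.25.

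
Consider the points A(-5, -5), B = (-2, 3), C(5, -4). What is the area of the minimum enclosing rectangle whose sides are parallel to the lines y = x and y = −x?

77

In coordinates u = x + y, v = x − y the rectangle is axis-aligned; the map (x,y)→(u,v) scales areas by 2.
u-values: -10, 1, 1; range = 1 − (-10) = 11.
v-values: 0, -5, 9; range = 9 − (-5) = 14.
Area = (11 × 14) / 2 = 77.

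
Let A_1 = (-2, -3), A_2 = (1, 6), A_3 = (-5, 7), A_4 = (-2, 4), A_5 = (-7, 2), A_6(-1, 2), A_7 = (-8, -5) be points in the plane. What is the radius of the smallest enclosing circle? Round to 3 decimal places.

The farthest pair is A_2–A_7 with squared distance 202. The circle on this segment as diameter has centre (-3.5, 0.5) and r² = 202/4 = 50.5.
Check A_1: distance² to centre = 14.5 ≤ 50.5, so it lies inside.
All remaining points lie in this disk, and no smaller disk contains both endpoints, so this is the minimum enclosing circle.
r = √(50.5) ≈ 7.106.

7.106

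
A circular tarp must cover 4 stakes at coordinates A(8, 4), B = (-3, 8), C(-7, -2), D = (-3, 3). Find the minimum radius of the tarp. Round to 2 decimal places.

A smallest enclosing disk is always determined by at most three of the input points on its boundary.
The farthest pair is A–C with squared distance 261. The circle on this segment as diameter has centre (0.5, 1) and r² = 261/4 = 65.25.
Check B: distance² to centre = 61.25 ≤ 65.25, so it lies inside.
All remaining points lie in this disk, and no smaller disk contains both endpoints, so this is the minimum enclosing circle.
r = √(65.25) ≈ 8.08.

8.08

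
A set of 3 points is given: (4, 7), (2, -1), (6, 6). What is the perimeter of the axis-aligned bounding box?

Width = max x − min x = 6 − 2 = 4.
Height = max y − min y = 7 − (-1) = 8.
Perimeter = 2(4 + 8) = 24.

24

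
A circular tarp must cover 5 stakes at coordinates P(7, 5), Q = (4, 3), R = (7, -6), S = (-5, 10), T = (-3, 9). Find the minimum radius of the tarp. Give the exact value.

10

A smallest enclosing disk is always determined by at most three of the input points on its boundary.
The farthest pair is R–S with squared distance 400. The circle on this segment as diameter has centre (1, 2) and r² = 400/4 = 100.
Check P: distance² to centre = 45 ≤ 100, so it lies inside.
All remaining points lie in this disk, and no smaller disk contains both endpoints, so this is the minimum enclosing circle.
r = √100 = 10.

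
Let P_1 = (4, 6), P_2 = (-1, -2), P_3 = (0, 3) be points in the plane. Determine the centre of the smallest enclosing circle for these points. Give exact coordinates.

Side lengths²: P_1P_2² = 89, P_1P_3² = 25, P_2P_3² = 26.
Since P_1P_2² = 89 ≥ 26 + 25 = 51, the angle opposite P_1P_2 is not acute, so the smallest enclosing circle has P_1P_2 as diameter.
Centre = midpoint of P_1P_2 = (1.5, 2), r² = 89/4 = 22.25.
Centre = (1.5, 2).

(1.5, 2)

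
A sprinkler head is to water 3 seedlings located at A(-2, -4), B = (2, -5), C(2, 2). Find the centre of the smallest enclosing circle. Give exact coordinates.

Side lengths²: AB² = 17, AC² = 52, BC² = 49.
Since AC² = 52 < 49 + 17 = 66, the triangle is acute, so the smallest enclosing circle is the circumcircle.
Circumcentre = (0.75, -1.5), r² = 13.8125.
Centre = (0.75, -1.5).

(0.75, -1.5)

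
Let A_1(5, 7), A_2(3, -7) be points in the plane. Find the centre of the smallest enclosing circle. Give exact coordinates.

The smallest circle enclosing two points has them as diameter endpoints.
Centre = midpoint = (4, 0); r² = |A_1A_2|²/4 = 200/4 = 50.
Centre = (4, 0).

(4, 0)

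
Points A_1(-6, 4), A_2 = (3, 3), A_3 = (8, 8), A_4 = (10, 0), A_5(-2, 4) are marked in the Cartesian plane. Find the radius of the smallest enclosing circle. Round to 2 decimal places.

8.25

A smallest enclosing disk is always determined by at most three of the input points on its boundary.
The minimum enclosing circle is determined by three boundary points: A_1, A_3, A_4.
Their circumcentre is (31/15, 34/15) with r² = 15317/225.
The farthest remaining point A_5 is at distance² 4397/225 ≤ 15317/225.
r = √(15317/225) ≈ 8.25.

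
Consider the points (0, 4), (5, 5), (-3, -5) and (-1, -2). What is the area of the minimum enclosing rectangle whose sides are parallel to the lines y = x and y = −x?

In coordinates u = x + y, v = x − y the rectangle is axis-aligned; the map (x,y)→(u,v) scales areas by 2.
u-values: 4, 10, -8, -3; range = 10 − (-8) = 18.
v-values: -4, 0, 2, 1; range = 2 − (-4) = 6.
Area = (18 × 6) / 2 = 54.

54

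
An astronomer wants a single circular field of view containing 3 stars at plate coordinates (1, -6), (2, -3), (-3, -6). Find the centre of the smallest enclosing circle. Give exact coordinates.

Call the three points A, B, C in the order given.
Side lengths²: AB² = 10, AC² = 16, BC² = 34.
Since BC² = 34 ≥ 16 + 10 = 26, the angle opposite BC is not acute, so the smallest enclosing circle has BC as diameter.
Centre = midpoint of BC = (-0.5, -4.5), r² = 34/4 = 8.5.
Centre = (-0.5, -4.5).

(-0.5, -4.5)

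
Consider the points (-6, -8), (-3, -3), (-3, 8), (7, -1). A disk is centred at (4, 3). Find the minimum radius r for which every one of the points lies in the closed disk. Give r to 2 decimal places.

14.87

The required radius is the distance from (4, 3) to the farthest point.
Squared distances: 221, 85, 74, 25.
Maximum is 221, attained at (-6, -8).
r = √221 ≈ 14.87.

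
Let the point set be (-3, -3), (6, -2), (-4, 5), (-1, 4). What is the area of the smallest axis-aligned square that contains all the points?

100

The bounding box has width 10 and height 8.
An axis-aligned square enclosing the set must have side ≥ max(width, height).
So the minimum side is max(10, 8) = 10.
Area = 10² = 100.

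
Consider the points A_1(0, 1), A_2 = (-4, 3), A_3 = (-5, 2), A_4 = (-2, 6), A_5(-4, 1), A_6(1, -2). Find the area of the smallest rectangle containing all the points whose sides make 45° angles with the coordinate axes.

38.5

In coordinates u = x + y, v = x − y the rectangle is axis-aligned; the map (x,y)→(u,v) scales areas by 2.
u-values: 1, -1, -3, 4, -3, -1; range = 4 − (-3) = 7.
v-values: -1, -7, -7, -8, -5, 3; range = 3 − (-8) = 11.
Area = (7 × 11) / 2 = 38.5.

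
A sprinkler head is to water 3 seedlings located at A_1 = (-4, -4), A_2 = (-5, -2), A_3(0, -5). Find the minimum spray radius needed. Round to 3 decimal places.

Side lengths²: A_1A_2² = 5, A_1A_3² = 17, A_2A_3² = 34.
Since A_2A_3² = 34 ≥ 17 + 5 = 22, the angle opposite A_2A_3 is not acute, so the smallest enclosing circle has A_2A_3 as diameter.
Centre = midpoint of A_2A_3 = (-2.5, -3.5), r² = 34/4 = 8.5.
r = √(8.5) ≈ 2.915.

2.915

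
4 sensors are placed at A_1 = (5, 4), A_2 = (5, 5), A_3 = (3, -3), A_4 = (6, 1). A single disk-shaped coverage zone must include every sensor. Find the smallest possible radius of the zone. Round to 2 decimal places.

4.12

A smallest enclosing disk is always determined by at most three of the input points on its boundary.
The farthest pair is A_2–A_3 with squared distance 68. The circle on this segment as diameter has centre (4, 1) and r² = 68/4 = 17.
Check A_1: distance² to centre = 10 ≤ 17, so it lies inside.
All remaining points lie in this disk, and no smaller disk contains both endpoints, so this is the minimum enclosing circle.
r = √17 ≈ 4.12.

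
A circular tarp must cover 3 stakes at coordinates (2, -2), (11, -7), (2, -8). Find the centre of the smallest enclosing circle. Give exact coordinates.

(56/9, -5)

Call the three points A, B, C in the order given.
Side lengths²: AB² = 106, AC² = 36, BC² = 82.
Since AB² = 106 < 82 + 36 = 118, the triangle is acute, so the smallest enclosing circle is the circumcircle.
Circumcentre = (56/9, -5), r² = 2173/81.
Centre = (56/9, -5).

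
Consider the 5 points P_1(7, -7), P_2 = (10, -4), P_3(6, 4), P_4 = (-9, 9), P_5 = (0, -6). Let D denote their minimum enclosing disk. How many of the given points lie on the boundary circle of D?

3

The minimum enclosing circle of a finite set is fixed by two of the points (as a diameter) or three (as a circumcircle).
The farthest pair is P_2–P_4 with squared distance 530. The circle on this segment as diameter has centre (0.5, 2.5) and r² = 530/4 = 132.5.
Check P_1: distance² to centre = 132.5 ≤ 132.5, so it lies inside.
All remaining points lie in this disk, and no smaller disk contains both endpoints, so this is the minimum enclosing circle.
The points at distance exactly r from the centre are P_1, P_2, P_4 — 3 points.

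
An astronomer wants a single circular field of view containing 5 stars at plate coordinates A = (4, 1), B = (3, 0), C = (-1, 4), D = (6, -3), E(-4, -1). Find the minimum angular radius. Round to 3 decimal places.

5.256

A smallest enclosing disk is always determined by at most three of the input points on its boundary.
The minimum enclosing circle is determined by three boundary points: C, D, E.
Their circumcentre is (1.25, -0.75) with r² = 27.625.
The farthest remaining point A is at distance² 10.625 ≤ 27.625.
r = √(27.625) ≈ 5.256.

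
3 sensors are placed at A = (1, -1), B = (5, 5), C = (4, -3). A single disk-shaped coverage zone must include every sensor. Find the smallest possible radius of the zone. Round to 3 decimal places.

4.031

Side lengths²: AB² = 52, AC² = 13, BC² = 65.
Since BC² = 65 ≥ 52 + 13 = 65, the angle opposite BC is not acute, so the smallest enclosing circle has BC as diameter.
Centre = midpoint of BC = (4.5, 1), r² = 65/4 = 16.25.
r = √(16.25) ≈ 4.031.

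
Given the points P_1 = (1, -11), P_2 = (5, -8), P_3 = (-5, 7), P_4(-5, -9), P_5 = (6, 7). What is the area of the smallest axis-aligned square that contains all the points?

The bounding box has width 11 and height 18.
An axis-aligned square enclosing the set must have side ≥ max(width, height).
So the minimum side is max(11, 18) = 18.
Area = 18² = 324.

324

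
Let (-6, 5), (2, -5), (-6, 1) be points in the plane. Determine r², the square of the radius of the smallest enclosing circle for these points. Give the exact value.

Call the three points A, B, C in the order given.
Side lengths²: AB² = 164, AC² = 16, BC² = 100.
Since AB² = 164 ≥ 100 + 16 = 116, the angle opposite AB is not acute, so the smallest enclosing circle has AB as diameter.
Centre = midpoint of AB = (-2, 0), r² = 164/4 = 41.

41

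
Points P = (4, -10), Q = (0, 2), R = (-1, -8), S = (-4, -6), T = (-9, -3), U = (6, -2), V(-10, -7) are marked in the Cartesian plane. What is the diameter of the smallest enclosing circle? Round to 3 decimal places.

16.763

The minimum enclosing circle of a finite set is fixed by two of the points (as a diameter) or three (as a circumcircle).
The farthest pair is U–V with squared distance 281. The circle on this segment as diameter has centre (-2, -4.5) and r² = 281/4 = 70.25.
Check P: distance² to centre = 66.25 ≤ 70.25, so it lies inside.
All remaining points lie in this disk, and no smaller disk contains both endpoints, so this is the minimum enclosing circle.
Diameter = 2r = 2√(70.25) ≈ 16.763.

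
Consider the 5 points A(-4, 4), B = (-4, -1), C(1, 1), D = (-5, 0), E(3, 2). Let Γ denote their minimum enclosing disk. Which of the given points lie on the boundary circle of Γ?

By Welzl's lemma the MEC is supported by two points (diametrically opposite) or three points (on a circumcircle).
The minimum enclosing circle is determined by three boundary points: A, D, E.
Their circumcentre is (-31/30, 17/15) with r² = 15317/900.
The farthest remaining point B is at distance² 12017/900 ≤ 15317/900.
The points at distance exactly r from the centre are A, D, E — 3 points.

A, D, E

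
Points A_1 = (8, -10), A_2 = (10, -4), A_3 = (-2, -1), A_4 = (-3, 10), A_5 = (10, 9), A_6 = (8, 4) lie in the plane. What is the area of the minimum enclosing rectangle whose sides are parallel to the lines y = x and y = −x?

341

In coordinates u = x + y, v = x − y the rectangle is axis-aligned; the map (x,y)→(u,v) scales areas by 2.
u-values: -2, 6, -3, 7, 19, 12; range = 19 − (-3) = 22.
v-values: 18, 14, -1, -13, 1, 4; range = 18 − (-13) = 31.
Area = (22 × 31) / 2 = 341.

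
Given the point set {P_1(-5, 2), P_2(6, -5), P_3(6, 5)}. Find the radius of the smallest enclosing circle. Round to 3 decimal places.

Side lengths²: P_1P_2² = 170, P_1P_3² = 130, P_2P_3² = 100.
Since P_1P_2² = 170 < 130 + 100 = 230, the triangle is acute, so the smallest enclosing circle is the circumcircle.
Circumcentre = (16/11, 0), r² = 5525/121.
r = √(5525/121) ≈ 6.757.

6.757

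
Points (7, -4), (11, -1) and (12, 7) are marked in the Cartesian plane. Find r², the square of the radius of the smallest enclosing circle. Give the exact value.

36.5

Call the three points A, B, C in the order given.
Side lengths²: AB² = 25, AC² = 146, BC² = 65.
Since AC² = 146 ≥ 65 + 25 = 90, the angle opposite AC is not acute, so the smallest enclosing circle has AC as diameter.
Centre = midpoint of AC = (9.5, 1.5), r² = 146/4 = 36.5.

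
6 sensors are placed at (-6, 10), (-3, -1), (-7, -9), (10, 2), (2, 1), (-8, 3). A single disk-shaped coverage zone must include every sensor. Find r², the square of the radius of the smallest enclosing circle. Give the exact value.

A smallest enclosing disk is always determined by at most three of the input points on its boundary.
The minimum enclosing circle is determined by three boundary points: (-6, 10), (-7, -9), (10, 2).
Their circumcentre is (-35/39, 8/39) with r² = 185525/1521.
The farthest remaining point (-8, 3) is at distance² 88610/1521 ≤ 185525/1521.

185525/1521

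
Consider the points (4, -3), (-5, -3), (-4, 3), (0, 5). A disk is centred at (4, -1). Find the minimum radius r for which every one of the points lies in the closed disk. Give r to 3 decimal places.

The required radius is the distance from (4, -1) to the farthest point.
Squared distances: 4, 85, 80, 52.
Maximum is 85, attained at (-5, -3).
r = √85 ≈ 9.220.

9.220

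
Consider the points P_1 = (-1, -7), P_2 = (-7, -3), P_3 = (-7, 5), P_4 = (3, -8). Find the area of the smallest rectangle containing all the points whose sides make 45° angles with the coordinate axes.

In coordinates u = x + y, v = x − y the rectangle is axis-aligned; the map (x,y)→(u,v) scales areas by 2.
u-values: -8, -10, -2, -5; range = -2 − (-10) = 8.
v-values: 6, -4, -12, 11; range = 11 − (-12) = 23.
Area = (8 × 23) / 2 = 92.

92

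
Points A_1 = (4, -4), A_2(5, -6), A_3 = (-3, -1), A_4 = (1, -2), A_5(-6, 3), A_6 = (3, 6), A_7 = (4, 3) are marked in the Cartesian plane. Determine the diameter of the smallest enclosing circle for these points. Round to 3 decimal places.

14.389

The minimum enclosing circle of a finite set is fixed by two of the points (as a diameter) or three (as a circumcircle).
The minimum enclosing circle is determined by three boundary points: A_2, A_5, A_6.
Their circumcentre is (4/19, -12/19) with r² = 18685/361.
The farthest remaining point A_7 is at distance² 9945/361 ≤ 18685/361.
Diameter = 2r = 2√(18685/361) ≈ 14.389.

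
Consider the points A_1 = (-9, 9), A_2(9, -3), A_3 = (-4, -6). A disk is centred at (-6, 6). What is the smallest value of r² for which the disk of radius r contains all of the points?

306

The required radius is the distance from (-6, 6) to the farthest point.
Squared distances: 18, 306, 148.
Maximum is 306, attained at A_2.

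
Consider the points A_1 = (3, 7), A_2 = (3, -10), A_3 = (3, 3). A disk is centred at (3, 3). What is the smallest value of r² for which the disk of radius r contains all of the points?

169

The required radius is the distance from (3, 3) to the farthest point.
Squared distances: 16, 169, 0.
Maximum is 169, attained at A_2.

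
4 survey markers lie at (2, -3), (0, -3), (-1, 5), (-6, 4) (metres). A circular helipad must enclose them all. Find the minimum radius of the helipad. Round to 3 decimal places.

5.315

A smallest enclosing disk is always determined by at most three of the input points on its boundary.
The farthest pair is (2, -3)–(-6, 4) with squared distance 113. The circle on this segment as diameter has centre (-2, 0.5) and r² = 113/4 = 28.25.
Check (0, -3): distance² to centre = 16.25 ≤ 28.25, so it lies inside.
All remaining points lie in this disk, and no smaller disk contains both endpoints, so this is the minimum enclosing circle.
r = √(28.25) ≈ 5.315.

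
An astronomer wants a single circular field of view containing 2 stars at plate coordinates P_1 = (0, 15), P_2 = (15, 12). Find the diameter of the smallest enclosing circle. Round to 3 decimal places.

15.297

The smallest circle enclosing two points has them as diameter endpoints.
Centre = midpoint = (7.5, 13.5); r² = |P_1P_2|²/4 = 234/4 = 58.5.
Diameter = 2r = 2√(58.5) ≈ 15.297.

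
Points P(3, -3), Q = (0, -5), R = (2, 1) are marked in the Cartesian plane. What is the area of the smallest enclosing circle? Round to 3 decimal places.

Side lengths²: PQ² = 13, PR² = 17, QR² = 40.
Since QR² = 40 ≥ 17 + 13 = 30, the angle opposite QR is not acute, so the smallest enclosing circle has QR as diameter.
Centre = midpoint of QR = (1, -2), r² = 40/4 = 10.
Area = π·r² = π·10 ≈ 31.416.

31.416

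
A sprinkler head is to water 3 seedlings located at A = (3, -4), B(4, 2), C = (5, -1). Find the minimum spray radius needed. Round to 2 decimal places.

3.04

Side lengths²: AB² = 37, AC² = 13, BC² = 10.
Since AB² = 37 ≥ 13 + 10 = 23, the angle opposite AB is not acute, so the smallest enclosing circle has AB as diameter.
Centre = midpoint of AB = (3.5, -1), r² = 37/4 = 9.25.
r = √(9.25) ≈ 3.04.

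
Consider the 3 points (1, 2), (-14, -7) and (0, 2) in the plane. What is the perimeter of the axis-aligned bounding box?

Width = max x − min x = 1 − (-14) = 15.
Height = max y − min y = 2 − (-7) = 9.
Perimeter = 2(15 + 9) = 48.

48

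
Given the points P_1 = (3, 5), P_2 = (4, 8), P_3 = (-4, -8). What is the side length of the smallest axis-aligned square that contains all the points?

16

The bounding box has width 8 and height 16.
An axis-aligned square enclosing the set must have side ≥ max(width, height).
So the minimum side is max(8, 16) = 16.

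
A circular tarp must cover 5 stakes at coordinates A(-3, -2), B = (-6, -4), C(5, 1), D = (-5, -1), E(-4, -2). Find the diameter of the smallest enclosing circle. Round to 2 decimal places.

By Welzl's lemma the MEC is supported by two points (diametrically opposite) or three points (on a circumcircle).
The farthest pair is B–C with squared distance 146. The circle on this segment as diameter has centre (-0.5, -1.5) and r² = 146/4 = 36.5.
Check A: distance² to centre = 6.5 ≤ 36.5, so it lies inside.
All remaining points lie in this disk, and no smaller disk contains both endpoints, so this is the minimum enclosing circle.
Diameter = 2r = 2√(36.5) ≈ 12.08.

12.08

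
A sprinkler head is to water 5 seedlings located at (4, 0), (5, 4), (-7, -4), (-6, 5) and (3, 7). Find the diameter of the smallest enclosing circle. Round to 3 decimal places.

14.866

By Welzl's lemma the MEC is supported by two points (diametrically opposite) or three points (on a circumcircle).
The farthest pair is (-7, -4)–(3, 7) with squared distance 221. The circle on this segment as diameter has centre (-2, 1.5) and r² = 221/4 = 55.25.
Check (4, 0): distance² to centre = 38.25 ≤ 55.25, so it lies inside.
All remaining points lie in this disk, and no smaller disk contains both endpoints, so this is the minimum enclosing circle.
Diameter = 2r = 2√(55.25) ≈ 14.866.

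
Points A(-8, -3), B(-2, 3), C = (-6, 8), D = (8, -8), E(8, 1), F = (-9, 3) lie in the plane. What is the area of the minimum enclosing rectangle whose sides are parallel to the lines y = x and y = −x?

300

In coordinates u = x + y, v = x − y the rectangle is axis-aligned; the map (x,y)→(u,v) scales areas by 2.
u-values: -11, 1, 2, 0, 9, -6; range = 9 − (-11) = 20.
v-values: -5, -5, -14, 16, 7, -12; range = 16 − (-14) = 30.
Area = (20 × 30) / 2 = 300.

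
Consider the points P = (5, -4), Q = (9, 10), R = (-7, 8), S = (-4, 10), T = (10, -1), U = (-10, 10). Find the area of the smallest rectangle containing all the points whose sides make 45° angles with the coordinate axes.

294.5

In coordinates u = x + y, v = x − y the rectangle is axis-aligned; the map (x,y)→(u,v) scales areas by 2.
u-values: 1, 19, 1, 6, 9, 0; range = 19 − 0 = 19.
v-values: 9, -1, -15, -14, 11, -20; range = 11 − (-20) = 31.
Area = (19 × 31) / 2 = 294.5.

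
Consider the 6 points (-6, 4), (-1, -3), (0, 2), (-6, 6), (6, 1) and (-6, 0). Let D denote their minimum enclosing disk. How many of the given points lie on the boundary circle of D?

A smallest enclosing disk is always determined by at most three of the input points on its boundary.
The minimum enclosing circle is determined by three boundary points: (-6, 6), (6, 1), (-6, 0).
Their circumcentre is (-5/24, 3) with r² = 24505/576.
The farthest remaining point (-1, -3) is at distance² 21097/576 ≤ 24505/576.
The points at distance exactly r from the centre are (-6, 6), (6, 1), (-6, 0) — 3 points.

3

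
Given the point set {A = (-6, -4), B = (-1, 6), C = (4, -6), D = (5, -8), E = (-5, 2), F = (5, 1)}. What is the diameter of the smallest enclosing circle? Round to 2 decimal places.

A smallest enclosing disk is always determined by at most three of the input points on its boundary.
The minimum enclosing circle is determined by three boundary points: A, B, D.
Their circumcentre is (31/26, -35/26) with r² = 19865/338.
The farthest remaining point E is at distance² 16745/338 ≤ 19865/338.
Diameter = 2r = 2√(19865/338) ≈ 15.33.

15.33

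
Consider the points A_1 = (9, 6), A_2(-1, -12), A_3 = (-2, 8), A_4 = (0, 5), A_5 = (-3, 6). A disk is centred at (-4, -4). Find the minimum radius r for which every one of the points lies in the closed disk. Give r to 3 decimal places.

16.401

The required radius is the distance from (-4, -4) to the farthest point.
Squared distances: 269, 73, 148, 97, 101.
Maximum is 269, attained at A_1.
r = √269 ≈ 16.401.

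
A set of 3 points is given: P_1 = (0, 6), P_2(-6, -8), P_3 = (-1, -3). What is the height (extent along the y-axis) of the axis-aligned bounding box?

max y = 6, min y = -8, so height = 14.

14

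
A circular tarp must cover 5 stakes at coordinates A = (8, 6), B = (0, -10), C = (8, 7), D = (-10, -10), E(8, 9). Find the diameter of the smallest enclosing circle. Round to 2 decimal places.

By Welzl's lemma the MEC is supported by two points (diametrically opposite) or three points (on a circumcircle).
The farthest pair is D–E with squared distance 685. The circle on this segment as diameter has centre (-1, -0.5) and r² = 685/4 = 171.25.
Check A: distance² to centre = 123.25 ≤ 171.25, so it lies inside.
All remaining points lie in this disk, and no smaller disk contains both endpoints, so this is the minimum enclosing circle.
Diameter = 2r = 2√(171.25) ≈ 26.17.

26.17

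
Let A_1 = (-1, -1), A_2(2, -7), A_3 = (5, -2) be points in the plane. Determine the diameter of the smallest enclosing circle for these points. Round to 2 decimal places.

7.21

Side lengths²: A_1A_2² = 45, A_1A_3² = 37, A_2A_3² = 34.
Since A_1A_2² = 45 < 37 + 34 = 71, the triangle is acute, so the smallest enclosing circle is the circumcircle.
Circumcentre = (37/22, -75/22), r² = 3145/242.
Diameter = 2r = 2√(3145/242) ≈ 7.21.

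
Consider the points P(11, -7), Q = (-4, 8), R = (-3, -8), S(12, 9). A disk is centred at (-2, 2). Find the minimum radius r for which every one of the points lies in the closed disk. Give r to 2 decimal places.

The required radius is the distance from (-2, 2) to the farthest point.
Squared distances: 250, 40, 101, 245.
Maximum is 250, attained at P.
r = √250 ≈ 15.81.

15.81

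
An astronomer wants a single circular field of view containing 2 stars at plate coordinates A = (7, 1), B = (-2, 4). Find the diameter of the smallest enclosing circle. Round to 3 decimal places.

The smallest circle enclosing two points has them as diameter endpoints.
Centre = midpoint = (2.5, 2.5); r² = |AB|²/4 = 90/4 = 22.5.
Diameter = 2r = 2√(22.5) ≈ 9.487.

9.487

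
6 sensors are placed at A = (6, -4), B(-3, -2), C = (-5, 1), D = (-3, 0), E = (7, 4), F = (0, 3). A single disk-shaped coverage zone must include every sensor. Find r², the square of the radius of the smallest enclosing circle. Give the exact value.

80665/1922

The minimum enclosing circle is determined by three boundary points: A, C, E.
Their circumcentre is (91/62, 39/62) with r² = 80665/1922.
The farthest remaining point B is at distance² 51649/1922 ≤ 80665/1922.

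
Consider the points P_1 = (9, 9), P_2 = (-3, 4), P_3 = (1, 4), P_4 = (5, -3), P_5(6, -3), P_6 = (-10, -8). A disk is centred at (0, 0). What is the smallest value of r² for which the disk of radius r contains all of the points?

164

The required radius is the distance from (0, 0) to the farthest point.
Squared distances: 162, 25, 17, 34, 45, 164.
Maximum is 164, attained at P_6.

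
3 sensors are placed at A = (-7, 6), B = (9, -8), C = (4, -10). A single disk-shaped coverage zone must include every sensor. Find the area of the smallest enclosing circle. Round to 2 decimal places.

Side lengths²: AB² = 452, AC² = 377, BC² = 29.
Since AB² = 452 ≥ 377 + 29 = 406, the angle opposite AB is not acute, so the smallest enclosing circle has AB as diameter.
Centre = midpoint of AB = (1, -1), r² = 452/4 = 113.
Area = π·r² = π·113 ≈ 355.00.

355.00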